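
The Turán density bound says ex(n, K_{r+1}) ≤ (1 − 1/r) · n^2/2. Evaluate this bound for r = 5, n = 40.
Turán density bound = (4/5) · 40^2/2 = 640

Turán's theorem: ex(n, K_{r+1}) is achieved by the complete r-partite Turán graph T(n, r) with parts as balanced as possible, and is at most (1 − 1/r) · n^2/2. For r = 5, n = 40: the density bound is (4/5) · 1600/2 = 640. Since 5 ∣ 40, the Turán graph T(40, 5) has parts of equal size 8, and its edge count e(T(40, 5)) = 640 attains the density bound exactly.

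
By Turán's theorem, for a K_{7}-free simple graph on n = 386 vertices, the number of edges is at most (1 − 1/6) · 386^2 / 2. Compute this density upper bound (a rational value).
Turán density bound = (5/6) · 386^2/2 = 186245/3 ≈ 62081.6667

Turán's theorem: ex(n, K_{r+1}) is achieved by the complete r-partite Turán graph T(n, r) with parts as balanced as possible, and is at most (1 − 1/r) · n^2/2. For r = 6, n = 386: the density bound is (5/6) · 148996/2 = 186245/3 ≈ 62081.6667. The integer-valued extremum is e(T(386, 6)) = 62081, which is strictly less than the density bound 186245/3 since 6 ∤ 386 (the parts of T(386, 6) cannot all be equal).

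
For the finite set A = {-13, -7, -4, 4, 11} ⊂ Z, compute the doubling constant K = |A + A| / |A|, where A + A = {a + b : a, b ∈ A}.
K = |A + A| / |A| = 15/5 = 3

Enumerate A + A = {a + b : a, b ∈ A}. With |A| = 5, there are |A|^2 = 25 ordered sum pairs; collecting distinct values, A + A = {-26, -20, -17, -14, -11, -9, -8, -3, -2, 0, 4, 7, 8, 15, 22}, so |A + A| = 15. Thus K = 15/5 = 3. For comparison, the minimum possible |A + A| over all 5-element sets is 2·5 − 1 = 9 (so min K = 9/5), attained only by arithmetic progressions.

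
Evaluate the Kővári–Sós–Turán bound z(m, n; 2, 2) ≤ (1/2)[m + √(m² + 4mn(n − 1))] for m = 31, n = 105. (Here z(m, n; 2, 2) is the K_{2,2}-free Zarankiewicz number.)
z(31, 105; 2, 2) ≤ (1/2)[31 + √(31² + 4·31·105·104)] = (1/2)[31 + √1355041] = 597.5311

Kővári–Sós–Turán: let r_1, ..., r_31 be the row sums and z = Σ r_i the total number of 1s. Each pair of columns can share at most one row with both entries 1 (else a 2×2 all-ones block appears), so Σ_i C(r_i, 2) ≤ C(105, 2) = 5460. By convexity Σ_i C(r_i, 2) ≥ 31·C(z/31, 2) = z(z − 31)/(2·31), giving z² − 31z − 31·105·104 ≤ 0 and hence z ≤ (1/2)[31 + √(961 + 4·338520)] = (1/2)[31 + √1355041] ≈ (1/2)(31 + 1164.0623) = 597.5311.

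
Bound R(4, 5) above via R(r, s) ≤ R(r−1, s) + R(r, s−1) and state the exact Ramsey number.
R(4, 5) ≤ R(3, 5) + R(4, 4) = 14 + 18 = 32; exact value R(4, 5) = 25.

The Erdős–Szekeres recurrence R(r, s) ≤ R(r−1, s) + R(r, s−1) applied to (r, s) = (4, 5) gives
  R(4, 5) ≤ R(3, 5) + R(4, 4) = 14 + 18 = 32.
(Recall R(2, k) = k and R is symmetric.) The recurrence is not tight here (it gives 32, but the exact value is R(4, 5) = 25); the tight upper bound requires a sharper argument than the simple recurrence, combined with a lower-bound construction on K_{24}.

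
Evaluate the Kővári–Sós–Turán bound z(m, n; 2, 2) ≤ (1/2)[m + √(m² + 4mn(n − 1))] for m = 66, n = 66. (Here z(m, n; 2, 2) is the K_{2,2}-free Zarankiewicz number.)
z(66, 66; 2, 2) ≤ (1/2)[66 + √(66² + 4·66·66·65)] = (1/2)[66 + √1136916] = 566.1313

Kővári–Sós–Turán: let r_1, ..., r_66 be the row sums and z = Σ r_i the total number of 1s. Each pair of columns can share at most one row with both entries 1 (else a 2×2 all-ones block appears), so Σ_i C(r_i, 2) ≤ C(66, 2) = 2145. By convexity Σ_i C(r_i, 2) ≥ 66·C(z/66, 2) = z(z − 66)/(2·66), giving z² − 66z − 66·66·65 ≤ 0 and hence z ≤ (1/2)[66 + √(4356 + 4·283140)] = (1/2)[66 + √1136916] ≈ (1/2)(66 + 1066.2626) = 566.1313.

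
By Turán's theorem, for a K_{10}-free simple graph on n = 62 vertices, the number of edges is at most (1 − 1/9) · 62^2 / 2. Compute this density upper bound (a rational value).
Turán density bound = (8/9) · 62^2/2 = 15376/9 ≈ 1708.4444

Turán's theorem: ex(n, K_{r+1}) is achieved by the complete r-partite Turán graph T(n, r) with parts as balanced as possible, and is at most (1 − 1/r) · n^2/2. For r = 9, n = 62: the density bound is (8/9) · 3844/2 = 15376/9 ≈ 1708.4444. The integer-valued extremum is e(T(62, 9)) = 1708, which is strictly less than the density bound 15376/9 since 9 ∤ 62 (the parts of T(62, 9) cannot all be equal).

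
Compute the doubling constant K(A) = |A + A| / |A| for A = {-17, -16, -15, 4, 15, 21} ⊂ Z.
K = |A + A| / |A| = 20/6 = 10/3

Enumerate A + A = {a + b : a, b ∈ A}. With |A| = 6, there are |A|^2 = 36 ordered sum pairs; collecting distinct values, A + A = {-34, -33, -32, -31, -30, -13, -12, -11, -2, -1, 0, 4, 5, 6, 8, 19, 25, 30, 36, 42}, so |A + A| = 20. Thus K = 20/6 = 10/3. For comparison, the minimum possible |A + A| over all 6-element sets is 2·6 − 1 = 11 (so min K = 11/6), attained only by arithmetic progressions.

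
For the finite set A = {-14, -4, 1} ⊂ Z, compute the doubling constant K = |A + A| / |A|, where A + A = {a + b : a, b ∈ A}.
K = |A + A| / |A| = 6/3 = 2

Enumerate A + A = {a + b : a, b ∈ A}. With |A| = 3, there are |A|^2 = 9 ordered sum pairs; collecting distinct values, A + A = {-28, -18, -13, -8, -3, 2}, so |A + A| = 6. Thus K = 6/3 = 2. For comparison, the minimum possible |A + A| over all 3-element sets is 2·3 − 1 = 5 (so min K = 5/3), attained only by arithmetic progressions.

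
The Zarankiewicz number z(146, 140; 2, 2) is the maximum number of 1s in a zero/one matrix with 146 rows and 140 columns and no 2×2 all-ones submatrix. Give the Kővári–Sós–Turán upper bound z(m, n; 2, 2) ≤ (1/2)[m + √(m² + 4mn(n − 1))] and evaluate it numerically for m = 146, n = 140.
z(146, 140; 2, 2) ≤ (1/2)[146 + √(146² + 4·146·140·139)] = (1/2)[146 + √11385956] = 1760.1541

Kővári–Sós–Turán: let r_1, ..., r_146 be the row sums and z = Σ r_i the total number of 1s. Each pair of columns can share at most one row with both entries 1 (else a 2×2 all-ones block appears), so Σ_i C(r_i, 2) ≤ C(140, 2) = 9730. By convexity Σ_i C(r_i, 2) ≥ 146·C(z/146, 2) = z(z − 146)/(2·146), giving z² − 146z − 146·140·139 ≤ 0 and hence z ≤ (1/2)[146 + √(21316 + 4·2841160)] = (1/2)[146 + √11385956] ≈ (1/2)(146 + 3374.3082) = 1760.1541.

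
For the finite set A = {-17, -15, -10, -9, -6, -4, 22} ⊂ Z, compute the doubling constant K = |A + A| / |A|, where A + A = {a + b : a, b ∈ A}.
K = |A + A| / |A| = 26/7

Enumerate A + A = {a + b : a, b ∈ A}. With |A| = 7, there are |A|^2 = 49 ordered sum pairs; collecting distinct values, A + A = {-34, -32, -30, -27, -26, -25, -24, -23, -21, -20, -19, -18, -16, -15, -14, -13, -12, -10, -8, 5, 7, 12, 13, 16, 18, 44}, so |A + A| = 26. Thus K = 26/7. For comparison, the minimum possible |A + A| over all 7-element sets is 2·7 − 1 = 13 (so min K = 13/7), attained only by arithmetic progressions.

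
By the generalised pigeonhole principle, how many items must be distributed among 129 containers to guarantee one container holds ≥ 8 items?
n = (8 − 1)·129 + 1 = 904

By the generalised pigeonhole principle, to guarantee some box contains ≥ r objects we need more than (r − 1) · k objects total. Threshold: n = (r − 1) · k + 1. With r = 8 and k = 129: n = 7 · 129 + 1 = 903 + 1 = 904. For n = 903 = 7 · 129, we can put exactly 7 objects in every box, avoiding 8 in any single one — so 904 is tight.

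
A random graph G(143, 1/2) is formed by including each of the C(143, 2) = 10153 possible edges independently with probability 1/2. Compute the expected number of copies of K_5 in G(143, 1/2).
E[# K_5] = C(143, 5) · (1/2)^C(5, 2) = 464306843 / 2^10 ≈ 453424.651367

For each 5-subset S of vertices (there are C(143, 5) = 464306843 such S), let X_S = 1 if S induces a K_5 (all C(5, 2) = 10 edges present). Then P(X_S = 1) = (1/2)^10 = 1/1024. By linearity of expectation, E[# K_5] = C(143, 5) · (1/2)^10 = 464306843 / 1024 ≈ 453424.651367.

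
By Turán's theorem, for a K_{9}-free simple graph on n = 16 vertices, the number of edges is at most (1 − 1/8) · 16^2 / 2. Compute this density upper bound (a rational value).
Turán density bound = (7/8) · 16^2/2 = 112

Turán's theorem: ex(n, K_{r+1}) is achieved by the complete r-partite Turán graph T(n, r) with parts as balanced as possible, and is at most (1 − 1/r) · n^2/2. For r = 8, n = 16: the density bound is (7/8) · 256/2 = 112. Since 8 ∣ 16, the Turán graph T(16, 8) has parts of equal size 2, and its edge count e(T(16, 8)) = 112 attains the density bound exactly.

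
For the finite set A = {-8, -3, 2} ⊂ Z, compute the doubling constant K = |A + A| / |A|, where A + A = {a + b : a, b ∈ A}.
K = |A + A| / |A| = 5/3

Enumerate A + A = {a + b : a, b ∈ A}. With |A| = 3, there are |A|^2 = 9 ordered sum pairs; collecting distinct values, A + A = {-16, -11, -6, -1, 4}, so |A + A| = 5. Thus K = 5/3. Here |A + A| = 2|A| − 1 = 5, the minimum possible — so K = 5/3 is minimal, which holds iff A is an arithmetic progression.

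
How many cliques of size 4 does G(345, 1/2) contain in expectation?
E[# K_4] = C(345, 4) · (1/2)^C(4, 2) = 580078170 / 2^6 = 290039085/32 = 9063721.40625

For each 4-subset S of vertices (there are C(345, 4) = 580078170 such S), let X_S = 1 if S induces a K_4 (all C(4, 2) = 6 edges present). Then P(X_S = 1) = (1/2)^6 = 1/64. By linearity of expectation, E[# K_4] = C(345, 4) · (1/2)^6 = 580078170 / 64 = 290039085/32 = 9063721.40625.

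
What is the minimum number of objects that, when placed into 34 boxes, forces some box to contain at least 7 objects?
n = (7 − 1)·34 + 1 = 205

By the generalised pigeonhole principle, to guarantee some box contains ≥ r objects we need more than (r − 1) · k objects total. Threshold: n = (r − 1) · k + 1. With r = 7 and k = 34: n = 6 · 34 + 1 = 204 + 1 = 205. For n = 204 = 6 · 34, we can put exactly 6 objects in every box, avoiding 7 in any single one — so 205 is tight.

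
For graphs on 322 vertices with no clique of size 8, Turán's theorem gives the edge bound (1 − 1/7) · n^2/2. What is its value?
Turán density bound = (6/7) · 322^2/2 = 44436

Turán's theorem: ex(n, K_{r+1}) is achieved by the complete r-partite Turán graph T(n, r) with parts as balanced as possible, and is at most (1 − 1/r) · n^2/2. For r = 7, n = 322: the density bound is (6/7) · 103684/2 = 44436. Since 7 ∣ 322, the Turán graph T(322, 7) has parts of equal size 46, and its edge count e(T(322, 7)) = 44436 attains the density bound exactly.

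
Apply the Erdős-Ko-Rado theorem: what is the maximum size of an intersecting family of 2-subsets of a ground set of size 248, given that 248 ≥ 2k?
max |F| = C(247, 1) = 247

Erdős-Ko-Rado (1961): when n ≥ 2k, max |F| = C(n−1, k−1). The bound is attained by the star {A : i ∈ A} for any fixed i ∈ [n]. Here C(248−1, 2−1) = C(247, 1) = 247.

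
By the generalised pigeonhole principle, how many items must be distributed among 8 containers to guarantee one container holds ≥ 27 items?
n = (27 − 1)·8 + 1 = 209

By the generalised pigeonhole principle, to guarantee some box contains ≥ r objects we need more than (r − 1) · k objects total. Threshold: n = (r − 1) · k + 1. With r = 27 and k = 8: n = 26 · 8 + 1 = 208 + 1 = 209. For n = 208 = 26 · 8, we can put exactly 26 objects in every box, avoiding 27 in any single one — so 209 is tight.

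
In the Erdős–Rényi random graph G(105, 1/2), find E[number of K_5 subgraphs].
E[# K_5] = C(105, 5) · (1/2)^C(5, 2) = 96560646 / 2^10 = 48280323/512 ≈ 94297.505859

For each 5-subset S of vertices (there are C(105, 5) = 96560646 such S), let X_S = 1 if S induces a K_5 (all C(5, 2) = 10 edges present). Then P(X_S = 1) = (1/2)^10 = 1/1024. By linearity of expectation, E[# K_5] = C(105, 5) · (1/2)^10 = 96560646 / 1024 = 48280323/512 ≈ 94297.505859.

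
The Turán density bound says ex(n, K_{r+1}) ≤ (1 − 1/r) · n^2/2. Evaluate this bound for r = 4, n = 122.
Turán density bound = (3/4) · 122^2/2 = 11163/2 ≈ 5581.5

Turán's theorem: ex(n, K_{r+1}) is achieved by the complete r-partite Turán graph T(n, r) with parts as balanced as possible, and is at most (1 − 1/r) · n^2/2. For r = 4, n = 122: the density bound is (3/4) · 14884/2 = 11163/2 ≈ 5581.5. The integer-valued extremum is e(T(122, 4)) = 5581, which is strictly less than the density bound 11163/2 since 4 ∤ 122 (the parts of T(122, 4) cannot all be equal).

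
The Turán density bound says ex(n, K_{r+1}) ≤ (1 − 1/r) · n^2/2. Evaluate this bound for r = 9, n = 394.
Turán density bound = (8/9) · 394^2/2 = 620944/9 ≈ 68993.7778

Turán's theorem: ex(n, K_{r+1}) is achieved by the complete r-partite Turán graph T(n, r) with parts as balanced as possible, and is at most (1 − 1/r) · n^2/2. For r = 9, n = 394: the density bound is (8/9) · 155236/2 = 620944/9 ≈ 68993.7778. The integer-valued extremum is e(T(394, 9)) = 68993, which is strictly less than the density bound 620944/9 since 9 ∤ 394 (the parts of T(394, 9) cannot all be equal).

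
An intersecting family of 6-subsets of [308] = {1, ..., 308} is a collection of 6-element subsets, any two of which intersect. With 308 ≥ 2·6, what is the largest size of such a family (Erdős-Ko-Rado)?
max |F| = C(307, 5) = 21993513156

The Erdős-Ko-Rado theorem states: for n ≥ 2k, an intersecting family of k-subsets of an n-element set has size at most C(n − 1, k − 1), with equality for 'star' families {A ⊆ [n] : |A| = k, i ∈ A} (fix an element i). For n = 308, k = 6: C(307, 5) = 21993513156.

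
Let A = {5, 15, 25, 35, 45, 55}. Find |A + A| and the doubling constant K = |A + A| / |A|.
K = |A + A| / |A| = 11/6

Enumerate A + A = {a + b : a, b ∈ A}. With |A| = 6, there are |A|^2 = 36 ordered sum pairs; collecting distinct values, A + A = {10, 20, 30, 40, 50, 60, 70, 80, 90, 100, 110}, so |A + A| = 11. Thus K = 11/6. Here |A + A| = 2|A| − 1 = 11, the minimum possible — so K = 11/6 is minimal, which holds iff A is an arithmetic progression.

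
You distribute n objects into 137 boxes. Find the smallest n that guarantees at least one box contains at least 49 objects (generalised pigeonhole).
n = (49 − 1)·137 + 1 = 6577

By the generalised pigeonhole principle, to guarantee some box contains ≥ r objects we need more than (r − 1) · k objects total. Threshold: n = (r − 1) · k + 1. With r = 49 and k = 137: n = 48 · 137 + 1 = 6576 + 1 = 6577. For n = 6576 = 48 · 137, we can put exactly 48 objects in every box, avoiding 49 in any single one — so 6577 is tight.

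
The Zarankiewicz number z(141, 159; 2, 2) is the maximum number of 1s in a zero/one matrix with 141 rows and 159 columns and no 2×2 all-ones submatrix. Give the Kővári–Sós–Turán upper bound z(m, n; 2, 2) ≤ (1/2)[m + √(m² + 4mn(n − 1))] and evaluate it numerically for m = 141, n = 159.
z(141, 159; 2, 2) ≤ (1/2)[141 + √(141² + 4·141·159·158)] = (1/2)[141 + √14188689] = 1953.8938

Kővári–Sós–Turán: let r_1, ..., r_141 be the row sums and z = Σ r_i the total number of 1s. Each pair of columns can share at most one row with both entries 1 (else a 2×2 all-ones block appears), so Σ_i C(r_i, 2) ≤ C(159, 2) = 12561. By convexity Σ_i C(r_i, 2) ≥ 141·C(z/141, 2) = z(z − 141)/(2·141), giving z² − 141z − 141·159·158 ≤ 0 and hence z ≤ (1/2)[141 + √(19881 + 4·3542202)] = (1/2)[141 + √14188689] ≈ (1/2)(141 + 3766.7876) = 1953.8938.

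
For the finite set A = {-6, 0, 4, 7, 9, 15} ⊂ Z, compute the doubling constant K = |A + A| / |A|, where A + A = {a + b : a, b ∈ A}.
K = |A + A| / |A| = 20/6 = 10/3

Enumerate A + A = {a + b : a, b ∈ A}. With |A| = 6, there are |A|^2 = 36 ordered sum pairs; collecting distinct values, A + A = {-12, -6, -2, 0, 1, 3, 4, 7, 8, 9, 11, 13, 14, 15, 16, 18, 19, 22, 24, 30}, so |A + A| = 20. Thus K = 20/6 = 10/3. For comparison, the minimum possible |A + A| over all 6-element sets is 2·6 − 1 = 11 (so min K = 11/6), attained only by arithmetic progressions.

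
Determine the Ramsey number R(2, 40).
R(2, 40) = 40

R(2, k) = k for all k ≥ 2: in a 2-colouring of K_k, either some edge is red (a red K_2) or all edges are blue (a blue K_k). And K_{39} coloured all-blue has no blue K_40, so R(2, 40) > 39. Hence R(2, 40) = 40.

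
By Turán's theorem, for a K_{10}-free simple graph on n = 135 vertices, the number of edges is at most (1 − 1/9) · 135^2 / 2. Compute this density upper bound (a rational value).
Turán density bound = (8/9) · 135^2/2 = 8100

Turán's theorem: ex(n, K_{r+1}) is achieved by the complete r-partite Turán graph T(n, r) with parts as balanced as possible, and is at most (1 − 1/r) · n^2/2. For r = 9, n = 135: the density bound is (8/9) · 18225/2 = 8100. Since 9 ∣ 135, the Turán graph T(135, 9) has parts of equal size 15, and its edge count e(T(135, 9)) = 8100 attains the density bound exactly.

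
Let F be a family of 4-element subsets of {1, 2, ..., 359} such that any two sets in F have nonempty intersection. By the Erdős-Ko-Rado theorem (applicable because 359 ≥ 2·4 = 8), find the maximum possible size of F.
max |F| = C(358, 3) = 7583156

The Erdős-Ko-Rado theorem states: for n ≥ 2k, an intersecting family of k-subsets of an n-element set has size at most C(n − 1, k − 1), with equality for 'star' families {A ⊆ [n] : |A| = k, i ∈ A} (fix an element i). For n = 359, k = 4: C(358, 3) = 7583156.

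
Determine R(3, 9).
R(3, 9) = 36

Lower bound: an explicit 2-colouring of K_{35} (typically a Paley-type or other structured construction) avoids a red K_3 and a blue K_9, showing R(3, 9) > 35.
Upper bound: the simple Erdős–Szekeres recurrence only gives R(3, 9) ≤ 37; the tight bound R(3, 9) ≤ 36 requires a sharper case analysis (or computer search) of 2-colourings of K_{36}.
Hence R(3, 9) = 36.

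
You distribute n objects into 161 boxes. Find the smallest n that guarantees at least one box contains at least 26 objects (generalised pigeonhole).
n = (26 − 1)·161 + 1 = 4026

By the generalised pigeonhole principle, to guarantee some box contains ≥ r objects we need more than (r − 1) · k objects total. Threshold: n = (r − 1) · k + 1. With r = 26 and k = 161: n = 25 · 161 + 1 = 4025 + 1 = 4026. For n = 4025 = 25 · 161, we can put exactly 25 objects in every box, avoiding 26 in any single one — so 4026 is tight.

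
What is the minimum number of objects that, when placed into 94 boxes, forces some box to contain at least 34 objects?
n = (34 − 1)·94 + 1 = 3103

By the generalised pigeonhole principle, to guarantee some box contains ≥ r objects we need more than (r − 1) · k objects total. Threshold: n = (r − 1) · k + 1. With r = 34 and k = 94: n = 33 · 94 + 1 = 3102 + 1 = 3103. For n = 3102 = 33 · 94, we can put exactly 33 objects in every box, avoiding 34 in any single one — so 3103 is tight.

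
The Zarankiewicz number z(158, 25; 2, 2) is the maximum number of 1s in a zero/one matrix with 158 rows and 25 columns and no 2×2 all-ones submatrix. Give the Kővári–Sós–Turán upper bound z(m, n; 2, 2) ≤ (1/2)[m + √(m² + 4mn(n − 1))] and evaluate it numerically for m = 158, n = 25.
z(158, 25; 2, 2) ≤ (1/2)[158 + √(158² + 4·158·25·24)] = (1/2)[158 + √404164] = 396.8695

Kővári–Sós–Turán: let r_1, ..., r_158 be the row sums and z = Σ r_i the total number of 1s. Each pair of columns can share at most one row with both entries 1 (else a 2×2 all-ones block appears), so Σ_i C(r_i, 2) ≤ C(25, 2) = 300. By convexity Σ_i C(r_i, 2) ≥ 158·C(z/158, 2) = z(z − 158)/(2·158), giving z² − 158z − 158·25·24 ≤ 0 and hence z ≤ (1/2)[158 + √(24964 + 4·94800)] = (1/2)[158 + √404164] ≈ (1/2)(158 + 635.7389) = 396.8695.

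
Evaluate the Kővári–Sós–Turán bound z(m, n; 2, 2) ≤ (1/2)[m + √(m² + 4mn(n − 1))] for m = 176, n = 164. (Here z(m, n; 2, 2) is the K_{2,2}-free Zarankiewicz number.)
z(176, 164; 2, 2) ≤ (1/2)[176 + √(176² + 4·176·164·163)] = (1/2)[176 + √18850304] = 2258.8468

Kővári–Sós–Turán: let r_1, ..., r_176 be the row sums and z = Σ r_i the total number of 1s. Each pair of columns can share at most one row with both entries 1 (else a 2×2 all-ones block appears), so Σ_i C(r_i, 2) ≤ C(164, 2) = 13366. By convexity Σ_i C(r_i, 2) ≥ 176·C(z/176, 2) = z(z − 176)/(2·176), giving z² − 176z − 176·164·163 ≤ 0 and hence z ≤ (1/2)[176 + √(30976 + 4·4704832)] = (1/2)[176 + √18850304] ≈ (1/2)(176 + 4341.6937) = 2258.8468.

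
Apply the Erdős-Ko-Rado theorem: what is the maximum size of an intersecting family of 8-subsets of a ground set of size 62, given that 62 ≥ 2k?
max |F| = C(61, 7) = 436270780

The Erdős-Ko-Rado theorem states: for n ≥ 2k, an intersecting family of k-subsets of an n-element set has size at most C(n − 1, k − 1), with equality for 'star' families {A ⊆ [n] : |A| = k, i ∈ A} (fix an element i). For n = 62, k = 8: C(61, 7) = 436270780.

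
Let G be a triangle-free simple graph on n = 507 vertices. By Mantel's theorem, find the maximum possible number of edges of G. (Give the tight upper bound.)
ex(507, K_3) = ⌊507^2/4⌋ = 64262

Mantel (1907): a triangle-free graph on n vertices has at most ⌊n^2/4⌋ edges, with equality for the complete bipartite graph K_{⌊n/2⌋, ⌈n/2⌉}. For n = 507: ⌊507^2/4⌋ = ⌊257049/4⌋ = 64262. The extremal graph is K_{253, 254}, which has 253·254 = 64262 edges.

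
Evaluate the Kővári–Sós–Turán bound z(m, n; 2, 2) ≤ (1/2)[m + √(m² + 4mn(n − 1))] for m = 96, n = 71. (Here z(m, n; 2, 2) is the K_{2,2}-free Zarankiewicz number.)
z(96, 71; 2, 2) ≤ (1/2)[96 + √(96² + 4·96·71·70)] = (1/2)[96 + √1917696] = 740.4045

Kővári–Sós–Turán: let r_1, ..., r_96 be the row sums and z = Σ r_i the total number of 1s. Each pair of columns can share at most one row with both entries 1 (else a 2×2 all-ones block appears), so Σ_i C(r_i, 2) ≤ C(71, 2) = 2485. By convexity Σ_i C(r_i, 2) ≥ 96·C(z/96, 2) = z(z − 96)/(2·96), giving z² − 96z − 96·71·70 ≤ 0 and hence z ≤ (1/2)[96 + √(9216 + 4·477120)] = (1/2)[96 + √1917696] ≈ (1/2)(96 + 1384.809) = 740.4045.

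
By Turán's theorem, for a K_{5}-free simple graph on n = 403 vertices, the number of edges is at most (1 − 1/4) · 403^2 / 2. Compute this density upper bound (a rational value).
Turán density bound = (3/4) · 403^2/2 = 487227/8 ≈ 60903.375

Turán's theorem: ex(n, K_{r+1}) is achieved by the complete r-partite Turán graph T(n, r) with parts as balanced as possible, and is at most (1 − 1/r) · n^2/2. For r = 4, n = 403: the density bound is (3/4) · 162409/2 = 487227/8 ≈ 60903.375. The integer-valued extremum is e(T(403, 4)) = 60903, which is strictly less than the density bound 487227/8 since 4 ∤ 403 (the parts of T(403, 4) cannot all be equal).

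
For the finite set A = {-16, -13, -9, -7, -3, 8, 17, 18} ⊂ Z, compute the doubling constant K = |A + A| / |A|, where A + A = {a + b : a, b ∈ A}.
K = |A + A| / |A| = 33/8

Enumerate A + A = {a + b : a, b ∈ A}. With |A| = 8, there are |A|^2 = 64 ordered sum pairs; collecting distinct values, A + A = {-32, -29, -26, -25, -23, -22, -20, -19, -18, -16, -14, -12, -10, -8, -6, -5, -1, 1, 2, 4, 5, 8, 9, 10, 11, 14, 15, 16, 25, 26, 34, 35, 36}, so |A + A| = 33. Thus K = 33/8. For comparison, the minimum possible |A + A| over all 8-element sets is 2·8 − 1 = 15 (so min K = 15/8), attained only by arithmetic progressions.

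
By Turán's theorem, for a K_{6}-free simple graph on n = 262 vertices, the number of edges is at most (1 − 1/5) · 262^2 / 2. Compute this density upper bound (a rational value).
Turán density bound = (4/5) · 262^2/2 = 137288/5 ≈ 27457.6

Turán's theorem: ex(n, K_{r+1}) is achieved by the complete r-partite Turán graph T(n, r) with parts as balanced as possible, and is at most (1 − 1/r) · n^2/2. For r = 5, n = 262: the density bound is (4/5) · 68644/2 = 137288/5 ≈ 27457.6. The integer-valued extremum is e(T(262, 5)) = 27457, which is strictly less than the density bound 137288/5 since 5 ∤ 262 (the parts of T(262, 5) cannot all be equal).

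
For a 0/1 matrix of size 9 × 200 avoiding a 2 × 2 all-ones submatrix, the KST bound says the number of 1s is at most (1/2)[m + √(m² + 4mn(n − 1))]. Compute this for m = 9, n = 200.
z(9, 200; 2, 2) ≤ (1/2)[9 + √(9² + 4·9·200·199)] = (1/2)[9 + √1432881] = 603.015

Kővári–Sós–Turán: let r_1, ..., r_9 be the row sums and z = Σ r_i the total number of 1s. Each pair of columns can share at most one row with both entries 1 (else a 2×2 all-ones block appears), so Σ_i C(r_i, 2) ≤ C(200, 2) = 19900. By convexity Σ_i C(r_i, 2) ≥ 9·C(z/9, 2) = z(z − 9)/(2·9), giving z² − 9z − 9·200·199 ≤ 0 and hence z ≤ (1/2)[9 + √(81 + 4·358200)] = (1/2)[9 + √1432881] ≈ (1/2)(9 + 1197.0301) = 603.015.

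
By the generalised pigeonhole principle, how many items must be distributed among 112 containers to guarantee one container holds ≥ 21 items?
n = (21 − 1)·112 + 1 = 2241

By the generalised pigeonhole principle, to guarantee some box contains ≥ r objects we need more than (r − 1) · k objects total. Threshold: n = (r − 1) · k + 1. With r = 21 and k = 112: n = 20 · 112 + 1 = 2240 + 1 = 2241. For n = 2240 = 20 · 112, we can put exactly 20 objects in every box, avoiding 21 in any single one — so 2241 is tight.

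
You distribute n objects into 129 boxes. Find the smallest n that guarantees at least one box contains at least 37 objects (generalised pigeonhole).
n = (37 − 1)·129 + 1 = 4645

By the generalised pigeonhole principle, to guarantee some box contains ≥ r objects we need more than (r − 1) · k objects total. Threshold: n = (r − 1) · k + 1. With r = 37 and k = 129: n = 36 · 129 + 1 = 4644 + 1 = 4645. For n = 4644 = 36 · 129, we can put exactly 36 objects in every box, avoiding 37 in any single one — so 4645 is tight.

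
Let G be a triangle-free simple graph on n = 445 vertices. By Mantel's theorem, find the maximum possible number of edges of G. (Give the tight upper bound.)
ex(445, K_3) = ⌊445^2/4⌋ = 49506

Mantel (1907): a triangle-free graph on n vertices has at most ⌊n^2/4⌋ edges, with equality for the complete bipartite graph K_{⌊n/2⌋, ⌈n/2⌉}. For n = 445: ⌊445^2/4⌋ = ⌊198025/4⌋ = 49506. The extremal graph is K_{222, 223}, which has 222·223 = 49506 edges.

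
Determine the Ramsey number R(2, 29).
R(2, 29) = 29

R(2, k) = k for all k ≥ 2: in a 2-colouring of K_k, either some edge is red (a red K_2) or all edges are blue (a blue K_k). And K_{28} coloured all-blue has no blue K_29, so R(2, 29) > 28. Hence R(2, 29) = 29.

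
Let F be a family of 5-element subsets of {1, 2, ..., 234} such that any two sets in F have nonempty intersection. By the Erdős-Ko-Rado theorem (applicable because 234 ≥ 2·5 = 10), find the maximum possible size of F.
max |F| = C(233, 4) = 119666470

Erdős-Ko-Rado (1961): when n ≥ 2k, max |F| = C(n−1, k−1). The bound is attained by the star {A : i ∈ A} for any fixed i ∈ [n]. Here C(234−1, 5−1) = C(233, 4) = 119666470.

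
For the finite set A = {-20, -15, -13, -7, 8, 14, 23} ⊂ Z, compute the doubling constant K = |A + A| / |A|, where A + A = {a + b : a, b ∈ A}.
K = |A + A| / |A| = 26/7

Enumerate A + A = {a + b : a, b ∈ A}. With |A| = 7, there are |A|^2 = 49 ordered sum pairs; collecting distinct values, A + A = {-40, -35, -33, -30, -28, -27, -26, -22, -20, -14, -12, -7, -6, -5, -1, 1, 3, 7, 8, 10, 16, 22, 28, 31, 37, 46}, so |A + A| = 26. Thus K = 26/7. For comparison, the minimum possible |A + A| over all 7-element sets is 2·7 − 1 = 13 (so min K = 13/7), attained only by arithmetic progressions.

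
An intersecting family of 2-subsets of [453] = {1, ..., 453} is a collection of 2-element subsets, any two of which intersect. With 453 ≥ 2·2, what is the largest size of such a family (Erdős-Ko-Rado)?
max |F| = C(452, 1) = 452

The Erdős-Ko-Rado theorem states: for n ≥ 2k, an intersecting family of k-subsets of an n-element set has size at most C(n − 1, k − 1), with equality for 'star' families {A ⊆ [n] : |A| = k, i ∈ A} (fix an element i). For n = 453, k = 2: C(452, 1) = 452.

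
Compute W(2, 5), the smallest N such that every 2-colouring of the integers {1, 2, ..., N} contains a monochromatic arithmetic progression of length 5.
W(2, 5) = 178

W(2, 5) = 178. The lower bound W(2, 5) > 177 comes from an explicit good 2-colouring of [1, 177]; the upper bound W(2, 5) ≤ 178 was verified by exhaustive search over 2-colourings of [1, 178].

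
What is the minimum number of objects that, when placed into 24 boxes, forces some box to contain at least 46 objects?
n = (46 − 1)·24 + 1 = 1081

By the generalised pigeonhole principle, to guarantee some box contains ≥ r objects we need more than (r − 1) · k objects total. Threshold: n = (r − 1) · k + 1. With r = 46 and k = 24: n = 45 · 24 + 1 = 1080 + 1 = 1081. For n = 1080 = 45 · 24, we can put exactly 45 objects in every box, avoiding 46 in any single one — so 1081 is tight.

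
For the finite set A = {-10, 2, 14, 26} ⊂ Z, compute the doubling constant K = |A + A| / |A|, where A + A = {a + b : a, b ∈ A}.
K = |A + A| / |A| = 7/4

Enumerate A + A = {a + b : a, b ∈ A}. With |A| = 4, there are |A|^2 = 16 ordered sum pairs; collecting distinct values, A + A = {-20, -8, 4, 16, 28, 40, 52}, so |A + A| = 7. Thus K = 7/4. Here |A + A| = 2|A| − 1 = 7, the minimum possible — so K = 7/4 is minimal, which holds iff A is an arithmetic progression.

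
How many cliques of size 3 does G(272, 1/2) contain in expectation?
E[# K_3] = C(272, 3) · (1/2)^C(3, 2) = 3317040 / 2^3 = 414630

For each 3-subset S of vertices (there are C(272, 3) = 3317040 such S), let X_S = 1 if S induces a K_3 (all C(3, 2) = 3 edges present). Then P(X_S = 1) = (1/2)^3 = 1/8. By linearity of expectation, E[# K_3] = C(272, 3) · (1/2)^3 = 3317040 / 8 = 414630.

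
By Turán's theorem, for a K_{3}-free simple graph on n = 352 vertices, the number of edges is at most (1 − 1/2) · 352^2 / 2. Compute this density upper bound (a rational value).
Turán density bound = (1/2) · 352^2/2 = 30976

Turán's theorem: ex(n, K_{r+1}) is achieved by the complete r-partite Turán graph T(n, r) with parts as balanced as possible, and is at most (1 − 1/r) · n^2/2. For r = 2, n = 352: the density bound is (1/2) · 123904/2 = 30976. Since 2 ∣ 352, the Turán graph T(352, 2) has parts of equal size 176, and its edge count e(T(352, 2)) = 30976 attains the density bound exactly.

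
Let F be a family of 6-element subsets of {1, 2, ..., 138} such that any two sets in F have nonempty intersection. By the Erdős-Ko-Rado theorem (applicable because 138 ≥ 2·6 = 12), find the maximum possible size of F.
max |F| = C(137, 5) = 373566942

The Erdős-Ko-Rado theorem states: for n ≥ 2k, an intersecting family of k-subsets of an n-element set has size at most C(n − 1, k − 1), with equality for 'star' families {A ⊆ [n] : |A| = k, i ∈ A} (fix an element i). For n = 138, k = 6: C(137, 5) = 373566942.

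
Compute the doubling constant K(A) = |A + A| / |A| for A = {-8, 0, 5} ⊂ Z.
K = |A + A| / |A| = 6/3 = 2

Enumerate A + A = {a + b : a, b ∈ A}. With |A| = 3, there are |A|^2 = 9 ordered sum pairs; collecting distinct values, A + A = {-16, -8, -3, 0, 5, 10}, so |A + A| = 6. Thus K = 6/3 = 2. For comparison, the minimum possible |A + A| over all 3-element sets is 2·3 − 1 = 5 (so min K = 5/3), attained only by arithmetic progressions.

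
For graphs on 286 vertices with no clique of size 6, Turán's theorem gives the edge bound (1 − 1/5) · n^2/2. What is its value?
Turán density bound = (4/5) · 286^2/2 = 163592/5 ≈ 32718.4

Turán's theorem: ex(n, K_{r+1}) is achieved by the complete r-partite Turán graph T(n, r) with parts as balanced as possible, and is at most (1 − 1/r) · n^2/2. For r = 5, n = 286: the density bound is (4/5) · 81796/2 = 163592/5 ≈ 32718.4. The integer-valued extremum is e(T(286, 5)) = 32718, which is strictly less than the density bound 163592/5 since 5 ∤ 286 (the parts of T(286, 5) cannot all be equal).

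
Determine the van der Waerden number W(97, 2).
W(97, 2) = 97 + 1 = 98

A 2-term AP is any pair of integers, so a monochromatic 2-AP exists iff some colour is used at least twice. With 97 colours, the colouring i ↦ i on {1, ..., 97} uses each colour once, avoiding any monochromatic pair, so W(97, 2) > 97. For {1, ..., 98}, pigeonhole forces two integers of the same colour, which form a monochromatic 2-AP. Hence W(97, 2) = 98.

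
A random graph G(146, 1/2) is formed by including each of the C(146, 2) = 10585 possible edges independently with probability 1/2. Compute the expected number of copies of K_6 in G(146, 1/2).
E[# K_6] = C(146, 6) · (1/2)^C(6, 2) = 12122560164 / 2^15 = 3030640041/8192 ≈ 369951.176880

For each 6-subset S of vertices (there are C(146, 6) = 12122560164 such S), let X_S = 1 if S induces a K_6 (all C(6, 2) = 15 edges present). Then P(X_S = 1) = (1/2)^15 = 1/32768. By linearity of expectation, E[# K_6] = C(146, 6) · (1/2)^15 = 12122560164 / 32768 = 3030640041/8192 ≈ 369951.176880.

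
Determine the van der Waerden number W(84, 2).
W(84, 2) = 84 + 1 = 85

A 2-term AP is any pair of integers, so a monochromatic 2-AP exists iff some colour is used at least twice. With 84 colours, the colouring i ↦ i on {1, ..., 84} uses each colour once, avoiding any monochromatic pair, so W(84, 2) > 84. For {1, ..., 85}, pigeonhole forces two integers of the same colour, which form a monochromatic 2-AP. Hence W(84, 2) = 85.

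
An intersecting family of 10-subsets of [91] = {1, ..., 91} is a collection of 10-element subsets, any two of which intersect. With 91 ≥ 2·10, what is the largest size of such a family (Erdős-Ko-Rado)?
max |F| = C(90, 9) = 706252528630

The Erdős-Ko-Rado theorem states: for n ≥ 2k, an intersecting family of k-subsets of an n-element set has size at most C(n − 1, k − 1), with equality for 'star' families {A ⊆ [n] : |A| = k, i ∈ A} (fix an element i). For n = 91, k = 10: C(90, 9) = 706252528630.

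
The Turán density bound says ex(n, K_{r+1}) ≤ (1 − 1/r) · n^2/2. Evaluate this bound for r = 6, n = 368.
Turán density bound = (5/6) · 368^2/2 = 169280/3 ≈ 56426.6667

Turán's theorem: ex(n, K_{r+1}) is achieved by the complete r-partite Turán graph T(n, r) with parts as balanced as possible, and is at most (1 − 1/r) · n^2/2. For r = 6, n = 368: the density bound is (5/6) · 135424/2 = 169280/3 ≈ 56426.6667. The integer-valued extremum is e(T(368, 6)) = 56426, which is strictly less than the density bound 169280/3 since 6 ∤ 368 (the parts of T(368, 6) cannot all be equal).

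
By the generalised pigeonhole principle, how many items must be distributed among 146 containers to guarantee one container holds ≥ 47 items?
n = (47 − 1)·146 + 1 = 6717

By the generalised pigeonhole principle, to guarantee some box contains ≥ r objects we need more than (r − 1) · k objects total. Threshold: n = (r − 1) · k + 1. With r = 47 and k = 146: n = 46 · 146 + 1 = 6716 + 1 = 6717. For n = 6716 = 46 · 146, we can put exactly 46 objects in every box, avoiding 47 in any single one — so 6717 is tight.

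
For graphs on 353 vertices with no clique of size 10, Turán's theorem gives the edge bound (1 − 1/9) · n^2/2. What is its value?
Turán density bound = (8/9) · 353^2/2 = 498436/9 ≈ 55381.7778

Turán's theorem: ex(n, K_{r+1}) is achieved by the complete r-partite Turán graph T(n, r) with parts as balanced as possible, and is at most (1 − 1/r) · n^2/2. For r = 9, n = 353: the density bound is (8/9) · 124609/2 = 498436/9 ≈ 55381.7778. The integer-valued extremum is e(T(353, 9)) = 55381, which is strictly less than the density bound 498436/9 since 9 ∤ 353 (the parts of T(353, 9) cannot all be equal).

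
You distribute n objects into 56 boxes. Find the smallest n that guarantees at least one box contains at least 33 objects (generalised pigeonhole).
n = (33 − 1)·56 + 1 = 1793

By the generalised pigeonhole principle, to guarantee some box contains ≥ r objects we need more than (r − 1) · k objects total. Threshold: n = (r − 1) · k + 1. With r = 33 and k = 56: n = 32 · 56 + 1 = 1792 + 1 = 1793. For n = 1792 = 32 · 56, we can put exactly 32 objects in every box, avoiding 33 in any single one — so 1793 is tight.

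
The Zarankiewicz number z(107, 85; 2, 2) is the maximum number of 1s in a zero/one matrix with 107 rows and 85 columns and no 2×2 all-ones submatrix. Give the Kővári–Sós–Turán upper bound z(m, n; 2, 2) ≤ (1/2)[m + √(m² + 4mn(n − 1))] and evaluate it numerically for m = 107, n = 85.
z(107, 85; 2, 2) ≤ (1/2)[107 + √(107² + 4·107·85·84)] = (1/2)[107 + √3067369] = 929.1953

Kővári–Sós–Turán: let r_1, ..., r_107 be the row sums and z = Σ r_i the total number of 1s. Each pair of columns can share at most one row with both entries 1 (else a 2×2 all-ones block appears), so Σ_i C(r_i, 2) ≤ C(85, 2) = 3570. By convexity Σ_i C(r_i, 2) ≥ 107·C(z/107, 2) = z(z − 107)/(2·107), giving z² − 107z − 107·85·84 ≤ 0 and hence z ≤ (1/2)[107 + √(11449 + 4·763980)] = (1/2)[107 + √3067369] ≈ (1/2)(107 + 1751.3906) = 929.1953.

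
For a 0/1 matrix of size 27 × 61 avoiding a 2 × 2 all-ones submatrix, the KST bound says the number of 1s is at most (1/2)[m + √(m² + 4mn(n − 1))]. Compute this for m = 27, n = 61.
z(27, 61; 2, 2) ≤ (1/2)[27 + √(27² + 4·27·61·60)] = (1/2)[27 + √396009] = 328.1462

Kővári–Sós–Turán: let r_1, ..., r_27 be the row sums and z = Σ r_i the total number of 1s. Each pair of columns can share at most one row with both entries 1 (else a 2×2 all-ones block appears), so Σ_i C(r_i, 2) ≤ C(61, 2) = 1830. By convexity Σ_i C(r_i, 2) ≥ 27·C(z/27, 2) = z(z − 27)/(2·27), giving z² − 27z − 27·61·60 ≤ 0 and hence z ≤ (1/2)[27 + √(729 + 4·98820)] = (1/2)[27 + √396009] ≈ (1/2)(27 + 629.2925) = 328.1462.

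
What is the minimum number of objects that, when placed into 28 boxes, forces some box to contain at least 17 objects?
n = (17 − 1)·28 + 1 = 449

By the generalised pigeonhole principle, to guarantee some box contains ≥ r objects we need more than (r − 1) · k objects total. Threshold: n = (r − 1) · k + 1. With r = 17 and k = 28: n = 16 · 28 + 1 = 448 + 1 = 449. For n = 448 = 16 · 28, we can put exactly 16 objects in every box, avoiding 17 in any single one — so 449 is tight.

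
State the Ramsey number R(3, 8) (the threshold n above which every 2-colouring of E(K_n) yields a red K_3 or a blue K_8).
R(3, 8) = 28

Lower bound: an explicit 2-colouring of K_{27} (typically a Paley-type or other structured construction) avoids a red K_3 and a blue K_8, showing R(3, 8) > 27.
Upper bound: the simple Erdős–Szekeres recurrence only gives R(3, 8) ≤ 31; the tight bound R(3, 8) ≤ 28 requires a sharper case analysis (or computer search) of 2-colourings of K_{28}.
Hence R(3, 8) = 28.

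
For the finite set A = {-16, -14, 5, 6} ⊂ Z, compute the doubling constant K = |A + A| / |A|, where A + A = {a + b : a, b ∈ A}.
K = |A + A| / |A| = 10/4 = 5/2

Enumerate A + A = {a + b : a, b ∈ A}. With |A| = 4, there are |A|^2 = 16 ordered sum pairs; collecting distinct values, A + A = {-32, -30, -28, -11, -10, -9, -8, 10, 11, 12}, so |A + A| = 10. Thus K = 10/4 = 5/2. For comparison, the minimum possible |A + A| over all 4-element sets is 2·4 − 1 = 7 (so min K = 7/4), attained only by arithmetic progressions.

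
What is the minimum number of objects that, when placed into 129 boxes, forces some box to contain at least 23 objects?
n = (23 − 1)·129 + 1 = 2839

By the generalised pigeonhole principle, to guarantee some box contains ≥ r objects we need more than (r − 1) · k objects total. Threshold: n = (r − 1) · k + 1. With r = 23 and k = 129: n = 22 · 129 + 1 = 2838 + 1 = 2839. For n = 2838 = 22 · 129, we can put exactly 22 objects in every box, avoiding 23 in any single one — so 2839 is tight.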